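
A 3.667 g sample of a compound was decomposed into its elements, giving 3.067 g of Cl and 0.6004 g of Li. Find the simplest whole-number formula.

Cl: 3.067 g ÷ 35.45 g/mol = 0.08652 mol
Li: 0.6004 g ÷ 6.94 g/mol = 0.08651 mol
Ratios (÷ 0.08651): Cl 1.000, Li 1.000
≈ 1:1 → ClLi

ClLi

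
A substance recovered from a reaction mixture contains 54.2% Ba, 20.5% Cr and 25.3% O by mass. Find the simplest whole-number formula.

BaCrO4

Assume 100 g: 54.2 g Ba, 20.5 g Cr, 25.3 g O.
n(Ba) = 54.2/137.33 = 0.3947, n(Cr) = 20.5/52.00 = 0.3942, n(O) = 25.3/16.00 = 1.581
Divide by the smallest (0.3942 mol Cr): Ba 1.001, Cr 1.000, O 4.011
→ BaCrO4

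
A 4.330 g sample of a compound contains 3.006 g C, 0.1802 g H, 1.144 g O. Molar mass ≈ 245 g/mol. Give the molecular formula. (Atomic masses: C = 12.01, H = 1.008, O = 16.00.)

C14H10O4

C: 3.006 g ÷ 12.01 g/mol = 0.2503 mol
H: 0.1802 g ÷ 1.008 g/mol = 0.1788 mol
O: 1.144 g ÷ 16.00 g/mol = 0.0715 mol
Ratios (÷ 0.0715): C 3.501, H 2.500, O 1.000
Multiply by 2: C 7.00, H 5.00, O 2.00 → C7H5O2
Empirical-formula mass = 121.11 g/mol
n = 245 / 121.11 = 2.02 ≈ 2
Molecular formula = (C7H5O2)×2 = C14H10O4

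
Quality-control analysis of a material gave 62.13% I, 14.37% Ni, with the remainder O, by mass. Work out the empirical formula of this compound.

I2NiO6

Assume 100 g: 62.13 g I, 14.37 g Ni, 23.5 g O.
n(I) = 62.13/126.90 = 0.4896, n(Ni) = 14.37/58.69 = 0.2448, n(O) = 23.5/16.00 = 1.469
Divide by the smallest (0.2448 mol Ni): I 2.000, Ni 1.000, O 5.999
Ratio ≈ 2:1:6, so the empirical formula is I2NiO6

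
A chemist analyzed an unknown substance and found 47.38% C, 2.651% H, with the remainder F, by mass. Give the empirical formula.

C3H2F2

Assume 100 g: 47.38 g C, 2.651 g H, 49.969 g F.
C: 47.38 g ÷ 12.01 g/mol = 3.945 mol
H: 2.651 g ÷ 1.008 g/mol = 2.63 mol
F: 49.969 g ÷ 19.00 g/mol = 2.63 mol
Smallest is F at 2.63 mol; normalising gives C 1.500, H 1.000, F 1.000
Scaling by 2: C 3.00, H 2.00, F 2.00 → C3H2F2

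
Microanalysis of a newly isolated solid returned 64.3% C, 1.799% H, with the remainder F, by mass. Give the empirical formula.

C3HF

Assume 100 g: 64.3 g C, 1.799 g H, 33.901 g F.
C: 64.3 g ÷ 12.01 g/mol = 5.354 mol
H: 1.799 g ÷ 1.008 g/mol = 1.785 mol
F: 33.901 g ÷ 19.00 g/mol = 1.784 mol
Smallest is F at 1.784 mol; normalising gives C 3.001, H 1.000, F 1.000
Ratio ≈ 3:1:1, so the empirical formula is C3HF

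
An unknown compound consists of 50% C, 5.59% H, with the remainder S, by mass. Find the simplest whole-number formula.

C3H4S

Assume 100 g: 50 g C, 5.59 g H, 44.41 g S.
C: 50 g ÷ 12.01 g/mol = 4.163 mol
H: 5.59 g ÷ 1.008 g/mol = 5.546 mol
S: 44.41 g ÷ 32.07 g/mol = 1.385 mol
Smallest is S at 1.385 mol; normalising gives C 3.006, H 4.005, S 1.000
→ C3H4S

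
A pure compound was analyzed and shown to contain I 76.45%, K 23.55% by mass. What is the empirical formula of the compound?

IK

Assume 100 g: 76.45 g I, 23.55 g K.
I: 76.45 g ÷ 126.90 g/mol = 0.6024 mol
K: 23.55 g ÷ 39.10 g/mol = 0.6023 mol
Smallest is K at 0.6023 mol; normalising gives I 1.000, K 1.000
≈ 1:1 → IK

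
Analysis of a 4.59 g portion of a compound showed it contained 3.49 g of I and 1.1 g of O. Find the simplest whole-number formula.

Moles — I: 3.49 / 126.90 = 0.0275 mol; O: 1.1 / 16.00 = 0.06875 mol
Divide by the smallest (0.0275 mol I): I 1.000, O 2.500
×2: I 2.00, O 5.00 → I2O5

I2O5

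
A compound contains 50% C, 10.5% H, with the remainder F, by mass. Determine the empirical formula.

Assume 100 g: 50 g C, 10.5 g H, 39.5 g F.
C: 50 g ÷ 12.01 g/mol = 4.163 mol
H: 10.5 g ÷ 1.008 g/mol = 10.42 mol
F: 39.5 g ÷ 19.00 g/mol = 2.079 mol
Divide by the smallest (2.079 mol F): C 2.003, H 5.011, F 1.000
→ C2H5F

C2H5F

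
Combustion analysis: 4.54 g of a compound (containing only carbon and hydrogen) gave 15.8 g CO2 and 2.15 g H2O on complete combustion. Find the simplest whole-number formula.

mol C = 15.8 / 44.01 = 0.3590; mass C = 0.3590 × 12.01 = 4.312 g
mol H = 2 × (2.15 / 18.02) = 0.2386; mass H = 0.2386 × 1.008 = 0.2405 g
Divide by the smallest (0.2386 mol H): C 1.504, H 1.000
Scaling by 2: C 3.01, H 2.00 → C3H2

C3H2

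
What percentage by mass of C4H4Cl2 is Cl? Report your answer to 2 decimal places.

Molar mass = 4(12.01) + 4(1.008) + 2(35.45) = 122.972 g/mol
Mass of Cl per mole = 2 × 35.45 = 70.900 g
% Cl = 70.900 / 122.972 × 100 = 57.66%

57.66%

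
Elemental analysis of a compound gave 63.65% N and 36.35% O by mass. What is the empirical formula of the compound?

Assume 100 g: 63.65 g N, 36.35 g O.
N: 63.65 g ÷ 14.01 g/mol = 4.543 mol
O: 36.35 g ÷ 16.00 g/mol = 2.272 mol
Smallest is O at 2.272 mol; normalising gives N 2.000, O 1.000
→ N2O

N2O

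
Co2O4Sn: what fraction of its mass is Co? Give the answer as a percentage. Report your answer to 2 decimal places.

39.21%

Molar mass = 2(58.93) + 4(16.00) + 1(118.71) = 300.570 g/mol
Mass of Co per mole = 2 × 58.93 = 117.860 g
% Co = 117.860 / 300.570 × 100 = 39.21%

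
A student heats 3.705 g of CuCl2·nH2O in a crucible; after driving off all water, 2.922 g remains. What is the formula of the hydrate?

CuCl2·2H2O

Mass of water lost = 3.705 − 2.922 = 0.783 g → 0.783 / 18.02 = 0.04345 mol H2O
Molar mass of CuCl2 = 134.45 g/mol → mol CuCl2 = 2.922 / 134.45 = 0.02173
n = 0.04345 / 0.02173 = 2.00 ≈ 2 → CuCl2·2H2O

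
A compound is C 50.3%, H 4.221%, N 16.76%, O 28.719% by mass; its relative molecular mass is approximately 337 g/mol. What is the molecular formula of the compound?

C14H14N4O6

Assume 100 g: 50.3 g C, 4.221 g H, 16.76 g N, 28.719 g O.
Moles — C: 50.3 / 12.01 = 4.188 mol; H: 4.221 / 1.008 = 4.188 mol; N: 16.76 / 14.01 = 1.196 mol; O: 28.719 / 16.00 = 1.795 mol
Smallest is N at 1.196 mol; normalising gives C 3.501, H 3.500, N 1.000, O 1.500
Multiply by 2: C 7.00, H 7.00, N 2.00, O 3.00 → C7H7N2O3
Empirical-formula mass = 167.15 g/mol
n = 337 / 167.15 = 2.02 ≈ 2
Molecular formula = (C7H7N2O3)×2 = C14H14N4O6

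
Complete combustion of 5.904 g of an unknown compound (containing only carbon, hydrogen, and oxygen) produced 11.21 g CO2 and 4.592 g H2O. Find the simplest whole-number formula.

C7H14O4

mol C = 11.21 / 44.01 = 0.2547; mass C = 0.2547 × 12.01 = 3.059 g
mol H = 2 × (4.592 / 18.02) = 0.5097; mass H = 0.5097 × 1.008 = 0.5137 g
mass O = 5.904 − (3.573) = 2.331 g → mol O = 0.1457
Ratios (÷ 0.1457): C 1.748, H 3.498, O 1.000
Multiply by 4: C 6.99, H 13.99, O 4.00 → C7H14O4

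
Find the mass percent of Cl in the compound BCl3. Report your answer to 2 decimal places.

Molar mass = 1(10.81) + 3(35.45) = 117.160 g/mol
Mass of Cl per mole = 3 × 35.45 = 106.350 g
% Cl = 106.350 / 117.160 × 100 = 90.77%

90.77%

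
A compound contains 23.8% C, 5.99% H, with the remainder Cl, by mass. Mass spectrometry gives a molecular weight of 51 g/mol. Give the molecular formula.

CH3Cl

Assume 100 g: 23.8 g C, 5.99 g H, 70.21 g Cl.
n(C) = 23.8/12.01 = 1.982, n(H) = 5.99/1.008 = 5.942, n(Cl) = 70.21/35.45 = 1.981
Ratios (÷ 1.981): C 1.001, H 3.000, Cl 1.000
Ratio ≈ 1:3:1, so the empirical formula is CH3Cl
Empirical-formula mass = 50.48 g/mol
n = 51 / 50.48 = 1.01 ≈ 1
Molecular formula = empirical formula = CH3Cl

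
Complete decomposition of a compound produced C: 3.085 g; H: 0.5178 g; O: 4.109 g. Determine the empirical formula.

n(C) = 3.085/12.01 = 0.2569, n(H) = 0.5178/1.008 = 0.5137, n(O) = 4.109/16.00 = 0.2568
Divide by the smallest (0.2568 mol O): C 1.000, H 2.000, O 1.000
Ratio ≈ 1:2:1, so the empirical formula is CH2O

CH2O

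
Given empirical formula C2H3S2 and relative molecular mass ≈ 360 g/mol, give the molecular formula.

C8H12S8

Empirical-formula mass = 91.18 g/mol
n = 360 / 91.18 = 3.95 ≈ 4
Molecular formula = (C2H3S2)4 = C8H12S8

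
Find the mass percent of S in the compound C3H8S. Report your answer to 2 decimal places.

Molar mass = 3(12.01) + 8(1.008) + 1(32.07) = 76.164 g/mol
Mass of S per mole = 1 × 32.07 = 32.070 g
% S = 32.070 / 76.164 × 100 = 42.11%

42.11%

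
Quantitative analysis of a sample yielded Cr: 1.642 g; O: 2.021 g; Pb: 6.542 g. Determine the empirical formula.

Moles — Cr: 1.642 / 52.00 = 0.03158 mol; O: 2.021 / 16.00 = 0.1263 mol; Pb: 6.542 / 207.2 = 0.03157 mol
Divide by the smallest (0.03157 mol Pb): Cr 1.000, O 4.001, Pb 1.000
≈ 1:4:1 → CrO4Pb

CrO4Pb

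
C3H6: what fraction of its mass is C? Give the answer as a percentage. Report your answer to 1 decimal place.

Molar mass = 3(12.01) + 6(1.008) = 42.078 g/mol
Mass of C per mole = 3 × 12.01 = 36.030 g
% C = 36.030 / 42.078 × 100 = 85.6%

85.6%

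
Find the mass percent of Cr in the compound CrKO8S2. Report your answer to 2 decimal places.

Molar mass = 1(52.00) + 1(39.10) + 8(16.00) + 2(32.07) = 283.240 g/mol
Mass of Cr per mole = 1 × 52.00 = 52.000 g
% Cr = 52.000 / 283.240 × 100 = 18.36%

18.36%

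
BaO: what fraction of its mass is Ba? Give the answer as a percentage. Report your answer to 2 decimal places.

Molar mass = 1(137.33) + 1(16.00) = 153.330 g/mol
Mass of Ba per mole = 1 × 137.33 = 137.330 g
% Ba = 137.330 / 153.330 × 100 = 89.56%

89.56%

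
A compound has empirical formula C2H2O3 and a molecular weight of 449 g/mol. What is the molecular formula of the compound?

C12H12O18

Empirical-formula mass = 74.04 g/mol
n = 449 / 74.04 = 6.06 ≈ 6
Molecular formula = (C2H2O3)6 = C12H12O18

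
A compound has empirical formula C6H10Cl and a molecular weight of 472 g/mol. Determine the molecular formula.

Empirical-formula mass = 117.59 g/mol
n = 472 / 117.59 = 4.01 ≈ 4
Molecular formula = (C6H10Cl)4 = C24H40Cl4

C24H40Cl4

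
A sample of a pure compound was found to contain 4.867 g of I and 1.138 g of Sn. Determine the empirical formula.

I4Sn

Moles — I: 4.867 / 126.90 = 0.03835 mol; Sn: 1.138 / 118.71 = 0.009586 mol
Ratios (÷ 0.009586): I 4.001, Sn 1.000
Ratio ≈ 4:1, so the empirical formula is I4Sn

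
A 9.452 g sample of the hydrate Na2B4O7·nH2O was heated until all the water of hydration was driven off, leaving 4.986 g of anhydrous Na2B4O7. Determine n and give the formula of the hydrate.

Mass of water lost = 9.452 − 4.986 = 4.466 g → 4.466 / 18.02 = 0.2478 mol H2O
Molar mass of Na2B4O7 = 201.22 g/mol → mol Na2B4O7 = 4.986 / 201.22 = 0.02478
n = 0.2478 / 0.02478 = 10.00 ≈ 10 → Na2B4O7·10H2O

Na2B4O7·10H2O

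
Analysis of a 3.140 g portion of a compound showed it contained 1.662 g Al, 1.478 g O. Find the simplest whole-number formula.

Al2O3

Moles — Al: 1.662 / 26.98 = 0.0616 mol; O: 1.478 / 16.00 = 0.09237 mol
Smallest is Al at 0.0616 mol; normalising gives Al 1.000, O 1.500
Scaling by 2: Al 2.00, O 3.00 → Al2O3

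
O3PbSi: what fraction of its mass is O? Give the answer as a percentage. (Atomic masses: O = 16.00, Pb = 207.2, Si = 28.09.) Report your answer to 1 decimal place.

16.9%

Molar mass = 3(16.00) + 1(207.2) + 1(28.09) = 283.290 g/mol
Mass of O per mole = 3 × 16.00 = 48.000 g
% O = 48.000 / 283.290 × 100 = 16.9%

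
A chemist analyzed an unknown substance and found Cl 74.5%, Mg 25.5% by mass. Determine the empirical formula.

Cl2Mg

Assume 100 g: 74.5 g Cl, 25.5 g Mg.
n(Cl) = 74.5/35.45 = 2.102, n(Mg) = 25.5/24.31 = 1.049
Divide by the smallest (1.049 mol Mg): Cl 2.003, Mg 1.000
Ratio ≈ 2:1, so the empirical formula is Cl2Mg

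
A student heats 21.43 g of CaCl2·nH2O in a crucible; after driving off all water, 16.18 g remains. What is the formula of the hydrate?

CaCl2·2H2O

Mass of water lost = 21.43 − 16.18 = 5.25 g → 5.25 / 18.02 = 0.2913 mol H2O
Molar mass of CaCl2 = 110.98 g/mol → mol CaCl2 = 16.18 / 110.98 = 0.1458
n = 0.2913 / 0.1458 = 2.00 ≈ 2 → CaCl2·2H2O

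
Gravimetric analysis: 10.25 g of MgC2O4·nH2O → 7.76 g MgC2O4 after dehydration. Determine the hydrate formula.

Mass of water lost = 10.25 − 7.76 = 2.49 g → 2.49 / 18.02 = 0.1382 mol H2O
Molar mass of MgC2O4 = 112.33 g/mol → mol MgC2O4 = 7.76 / 112.33 = 0.06908
n = 0.1382 / 0.06908 = 2.00 ≈ 2 → MgC2O4·2H2O

MgC2O4·2H2O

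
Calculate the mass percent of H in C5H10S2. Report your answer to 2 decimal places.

7.51%

Molar mass = 5(12.01) + 10(1.008) + 2(32.07) = 134.270 g/mol
Mass of H per mole = 10 × 1.008 = 10.080 g
% H = 10.080 / 134.270 × 100 = 7.51%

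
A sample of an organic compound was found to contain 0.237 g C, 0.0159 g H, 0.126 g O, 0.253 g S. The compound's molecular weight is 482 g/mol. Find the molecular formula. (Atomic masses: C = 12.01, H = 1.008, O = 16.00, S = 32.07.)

C15H12O6S6

C: 0.237 g ÷ 12.01 g/mol = 0.01973 mol
H: 0.0159 g ÷ 1.008 g/mol = 0.01577 mol
O: 0.126 g ÷ 16.00 g/mol = 0.007875 mol
S: 0.253 g ÷ 32.07 g/mol = 0.007889 mol
Ratios (÷ 0.007875): C 2.506, H 2.003, O 1.000, S 1.002
×2: C 5.01, H 4.01, O 2.00, S 2.00 → C5H4O2S2
Empirical-formula mass = 160.22 g/mol
n = 482 / 160.22 = 3.01 ≈ 3
Molecular formula = (C5H4O2S2)×3 = C15H12O6S6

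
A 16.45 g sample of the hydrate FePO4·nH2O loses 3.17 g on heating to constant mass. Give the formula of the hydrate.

Mass of anhydrous FePO4 = 16.45 − 3.17 = 13.28 g
mol H2O = 3.17 / 18.02 = 0.1759
Molar mass of FePO4 = 150.82 g/mol → mol FePO4 = 13.28 / 150.82 = 0.08805
n = 0.1759 / 0.08805 = 2.00 ≈ 2 → FePO4·2H2O

FePO4·2H2O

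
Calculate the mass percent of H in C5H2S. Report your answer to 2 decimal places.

2.14%

Molar mass = 5(12.01) + 2(1.008) + 1(32.07) = 94.136 g/mol
Mass of H per mole = 2 × 1.008 = 2.016 g
% H = 2.016 / 94.136 × 100 = 2.14%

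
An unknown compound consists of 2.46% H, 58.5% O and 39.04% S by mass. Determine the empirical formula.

Assume 100 g: 2.46 g H, 58.5 g O, 39.04 g S.
H: 2.46 g ÷ 1.008 g/mol = 2.44 mol
O: 58.5 g ÷ 16.00 g/mol = 3.656 mol
S: 39.04 g ÷ 32.07 g/mol = 1.217 mol
Divide by the smallest (1.217 mol S): H 2.005, O 3.003, S 1.000
Ratio ≈ 2:3:1, so the empirical formula is H2O3S

H2O3S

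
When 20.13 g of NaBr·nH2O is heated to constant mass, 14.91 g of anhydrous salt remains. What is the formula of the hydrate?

Mass of water lost = 20.13 − 14.91 = 5.22 g → 5.22 / 18.02 = 0.2897 mol H2O
Molar mass of NaBr = 102.89 g/mol → mol NaBr = 14.91 / 102.89 = 0.1449
n = 0.2897 / 0.1449 = 2.00 ≈ 2 → NaBr·2H2O

NaBr·2H2O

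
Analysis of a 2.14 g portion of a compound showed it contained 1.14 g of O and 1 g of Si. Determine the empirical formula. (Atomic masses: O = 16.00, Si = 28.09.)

O2Si

O: 1.14 g ÷ 16.00 g/mol = 0.07125 mol
Si: 1 g ÷ 28.09 g/mol = 0.0356 mol
Ratios (÷ 0.0356): O 2.001, Si 1.000
→ O2Si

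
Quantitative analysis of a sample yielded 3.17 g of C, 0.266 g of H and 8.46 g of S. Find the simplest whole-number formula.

CHS

C: 3.17 g ÷ 12.01 g/mol = 0.2639 mol
H: 0.266 g ÷ 1.008 g/mol = 0.2639 mol
S: 8.46 g ÷ 32.07 g/mol = 0.2638 mol
Smallest is S at 0.2638 mol; normalising gives C 1.001, H 1.000, S 1.000
→ CHS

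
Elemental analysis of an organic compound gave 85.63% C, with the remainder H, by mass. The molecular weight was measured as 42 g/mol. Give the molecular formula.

Assume 100 g: 85.63 g C, 14.37 g H.
C: 85.63 g ÷ 12.01 g/mol = 7.13 mol
H: 14.37 g ÷ 1.008 g/mol = 14.26 mol
Smallest is C at 7.13 mol; normalising gives C 1.000, H 1.999
→ CH2
Empirical-formula mass = 14.03 g/mol
n = 42 / 14.03 = 2.99 ≈ 3
Molecular formula = (CH2)×3 = C3H6

C3H6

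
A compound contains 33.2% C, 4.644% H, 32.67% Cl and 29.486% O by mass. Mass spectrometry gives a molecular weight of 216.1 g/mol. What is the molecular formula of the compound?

Assume 100 g: 33.2 g C, 4.644 g H, 32.67 g Cl, 29.486 g O.
n(C) = 33.2/12.01 = 2.764, n(H) = 4.644/1.008 = 4.607, n(Cl) = 32.67/35.45 = 0.9216, n(O) = 29.486/16.00 = 1.843
Ratios (÷ 0.9216): C 3.000, H 4.999, Cl 1.000, O 2.000
≈ 3:5:1:2 → C3H5ClO2
Empirical-formula mass = 108.52 g/mol
n = 216.1 / 108.52 = 1.99 ≈ 2
Molecular formula = (C3H5ClO2)×2 = C6H10Cl2O4

C6H10Cl2O4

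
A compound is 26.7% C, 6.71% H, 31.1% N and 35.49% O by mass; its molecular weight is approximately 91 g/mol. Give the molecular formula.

C2H6N2O2

Assume 100 g: 26.7 g C, 6.71 g H, 31.1 g N, 35.49 g O.
Moles — C: 26.7 / 12.01 = 2.223 mol; H: 6.71 / 1.008 = 6.657 mol; N: 31.1 / 14.01 = 2.22 mol; O: 35.49 / 16.00 = 2.218 mol
Ratios (÷ 2.218): C 1.002, H 3.001, N 1.001, O 1.000
Ratio ≈ 1:3:1:1, so the empirical formula is CH3NO
Empirical-formula mass = 45.04 g/mol
n = 91 / 45.04 = 2.02 ≈ 2
Molecular formula = (CH3NO)×2 = C2H6N2O2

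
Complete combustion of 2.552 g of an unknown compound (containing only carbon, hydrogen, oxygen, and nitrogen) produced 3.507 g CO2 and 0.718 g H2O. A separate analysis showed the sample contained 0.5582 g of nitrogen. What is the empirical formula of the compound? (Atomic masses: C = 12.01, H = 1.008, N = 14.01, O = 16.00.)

mol C = 3.507 / 44.01 = 0.07969; mass C = 0.07969 × 12.01 = 0.9570 g
mol H = 2 × (0.718 / 18.02) = 0.07969; mass H = 0.07969 × 1.008 = 0.08033 g
mol N = 0.5582 / 14.01 = 0.03984
mass O = 2.552 − (1.596) = 0.9564 g → mol O = 0.05978
Smallest is N at 0.03984 mol; normalising gives C 2.000, H 2.000, N 1.000, O 1.500
Multiply by 2: C 4.00, H 4.00, N 2.00, O 3.00 → C4H4N2O3

C4H4N2O3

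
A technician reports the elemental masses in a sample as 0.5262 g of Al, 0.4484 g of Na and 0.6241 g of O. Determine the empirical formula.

AlNaO2

Al: 0.5262 g ÷ 26.98 g/mol = 0.0195 mol
Na: 0.4484 g ÷ 22.99 g/mol = 0.0195 mol
O: 0.6241 g ÷ 16.00 g/mol = 0.03901 mol
Smallest is Al at 0.0195 mol; normalising gives Al 1.000, Na 1.000, O 2.000
Ratio ≈ 1:1:2, so the empirical formula is AlNaO2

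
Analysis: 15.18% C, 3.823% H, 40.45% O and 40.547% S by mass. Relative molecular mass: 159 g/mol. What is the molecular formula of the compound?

Assume 100 g: 15.18 g C, 3.823 g H, 40.45 g O, 40.547 g S.
n(C) = 15.18/12.01 = 1.264, n(H) = 3.823/1.008 = 3.793, n(O) = 40.45/16.00 = 2.528, n(S) = 40.547/32.07 = 1.264
Smallest is C at 1.264 mol; normalising gives C 1.000, H 3.001, O 2.000, S 1.000
Ratio ≈ 1:3:2:1, so the empirical formula is CH3O2S
Empirical-formula mass = 79.10 g/mol
n = 159 / 79.10 = 2.01 ≈ 2
Molecular formula = (CH3O2S)×2 = C2H6O4S2

C2H6O4S2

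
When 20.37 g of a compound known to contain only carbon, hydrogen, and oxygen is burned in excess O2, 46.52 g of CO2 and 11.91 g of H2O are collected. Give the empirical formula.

C8H10O3

mol C = 46.52 / 44.01 = 1.057; mass C = 1.057 × 12.01 = 12.69 g
mol H = 2 × (11.91 / 18.02) = 1.322; mass H = 1.322 × 1.008 = 1.332 g
mass O = 20.37 − (14.03) = 6.343 g → mol O = 0.3964
Smallest is O at 0.3964 mol; normalising gives C 2.666, H 3.335, O 1.000
×3: C 8.00, H 10.00, O 3.00 → C8H10O3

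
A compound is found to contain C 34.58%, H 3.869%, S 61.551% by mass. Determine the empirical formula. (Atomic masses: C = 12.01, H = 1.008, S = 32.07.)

C3H4S2

Assume 100 g: 34.58 g C, 3.869 g H, 61.551 g S.
C: 34.58 g ÷ 12.01 g/mol = 2.879 mol
H: 3.869 g ÷ 1.008 g/mol = 3.838 mol
S: 61.551 g ÷ 32.07 g/mol = 1.919 mol
Ratios (÷ 1.919): C 1.500, H 2.000, S 1.000
×2: C 3.00, H 4.00, S 2.00 → C3H4S2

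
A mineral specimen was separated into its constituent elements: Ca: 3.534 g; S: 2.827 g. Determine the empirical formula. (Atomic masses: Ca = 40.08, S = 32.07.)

n(Ca) = 3.534/40.08 = 0.08817, n(S) = 2.827/32.07 = 0.08815
Smallest is S at 0.08815 mol; normalising gives Ca 1.000, S 1.000
≈ 1:1 → CaS

CaS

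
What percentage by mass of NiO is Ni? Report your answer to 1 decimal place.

Molar mass = 1(58.69) + 1(16.00) = 74.690 g/mol
Mass of Ni per mole = 1 × 58.69 = 58.690 g
% Ni = 58.690 / 74.690 × 100 = 78.6%

78.6%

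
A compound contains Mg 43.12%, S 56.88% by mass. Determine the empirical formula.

MgS

Assume 100 g: 43.12 g Mg, 56.88 g S.
Moles — Mg: 43.12 / 24.31 = 1.774 mol; S: 56.88 / 32.07 = 1.774 mol
Smallest is S at 1.774 mol; normalising gives Mg 1.000, S 1.000
→ MgS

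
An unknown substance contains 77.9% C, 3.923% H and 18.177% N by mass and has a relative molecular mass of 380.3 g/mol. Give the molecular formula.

C25H15N5

Assume 100 g: 77.9 g C, 3.923 g H, 18.177 g N.
C: 77.9 g ÷ 12.01 g/mol = 6.486 mol
H: 3.923 g ÷ 1.008 g/mol = 3.892 mol
N: 18.177 g ÷ 14.01 g/mol = 1.297 mol
Smallest is N at 1.297 mol; normalising gives C 4.999, H 3.000, N 1.000
→ C5H3N
Empirical-formula mass = 77.08 g/mol
n = 380.3 / 77.08 = 4.93 ≈ 5
Molecular formula = (C5H3N)×5 = C25H15N5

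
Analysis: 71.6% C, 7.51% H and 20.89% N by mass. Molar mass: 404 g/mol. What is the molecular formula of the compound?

C24H30N6

Assume 100 g: 71.6 g C, 7.51 g H, 20.89 g N.
C: 71.6 g ÷ 12.01 g/mol = 5.962 mol
H: 7.51 g ÷ 1.008 g/mol = 7.45 mol
N: 20.89 g ÷ 14.01 g/mol = 1.491 mol
Divide by the smallest (1.491 mol N): C 3.998, H 4.997, N 1.000
≈ 4:5:1 → C4H5N
Empirical-formula mass = 67.09 g/mol
n = 404 / 67.09 = 6.02 ≈ 6
Molecular formula = (C4H5N)×6 = C24H30N6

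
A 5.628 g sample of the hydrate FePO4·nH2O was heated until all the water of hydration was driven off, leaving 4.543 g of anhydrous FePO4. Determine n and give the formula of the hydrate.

Mass of water lost = 5.628 − 4.543 = 1.085 g → 1.085 / 18.02 = 0.06021 mol H2O
Molar mass of FePO4 = 150.82 g/mol → mol FePO4 = 4.543 / 150.82 = 0.03012
n = 0.06021 / 0.03012 = 2.00 ≈ 2 → FePO4·2H2O

FePO4·2H2O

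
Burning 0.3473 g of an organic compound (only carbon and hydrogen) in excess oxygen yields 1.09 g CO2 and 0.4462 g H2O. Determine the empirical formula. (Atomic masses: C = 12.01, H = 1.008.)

mol C = 1.09 / 44.01 = 0.02477; mass C = 0.02477 × 12.01 = 0.2975 g
mol H = 2 × (0.4462 / 18.02) = 0.04952; mass H = 0.04952 × 1.008 = 0.04992 g
Ratios (÷ 0.02477): C 1.000, H 2.000
≈ 1:2 → CH2

CH2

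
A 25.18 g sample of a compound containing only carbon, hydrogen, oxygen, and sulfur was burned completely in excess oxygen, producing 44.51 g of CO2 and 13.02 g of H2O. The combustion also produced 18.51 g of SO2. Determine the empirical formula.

mol C = 44.51 / 44.01 = 1.011; mass C = 1.011 × 12.01 = 12.15 g
mol H = 2 × (13.02 / 18.02) = 1.445; mass H = 1.445 × 1.008 = 1.457 g
mol S = 18.51 / 64.07 = 0.2889; mass S = 9.265 g
mass O = 25.18 − (22.87) = 2.312 g → mol O = 0.1445
Divide by the smallest (0.1445 mol O): C 7.000, H 10.001, O 1.000, S 1.999
≈ 7:10:1:2 → C7H10OS2

C7H10OS2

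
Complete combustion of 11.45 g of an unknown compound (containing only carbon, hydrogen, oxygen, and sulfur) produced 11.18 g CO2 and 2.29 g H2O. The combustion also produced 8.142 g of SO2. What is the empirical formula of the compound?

C2H2O2S

mol C = 11.18 / 44.01 = 0.2540; mass C = 0.2540 × 12.01 = 3.051 g
mol H = 2 × (2.29 / 18.02) = 0.2542; mass H = 0.2542 × 1.008 = 0.2562 g
mol S = 8.142 / 64.07 = 0.1271; mass S = 4.075 g
mass O = 11.45 − (7.383) = 4.067 g → mol O = 0.2542
Ratios (÷ 0.1271): C 1.999, H 2.000, O 2.000, S 1.000
Ratio ≈ 2:2:2:1, so the empirical formula is C2H2O2S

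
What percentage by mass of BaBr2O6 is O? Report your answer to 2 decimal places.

Molar mass = 1(137.33) + 2(79.90) + 6(16.00) = 393.130 g/mol
Mass of O per mole = 6 × 16.00 = 96.000 g
% O = 96.000 / 393.130 × 100 = 24.42%

24.42%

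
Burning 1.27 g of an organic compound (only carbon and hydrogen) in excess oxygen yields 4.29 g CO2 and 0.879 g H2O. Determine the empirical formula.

mol C = 4.29 / 44.01 = 0.09748; mass C = 0.09748 × 12.01 = 1.171 g
mol H = 2 × (0.879 / 18.02) = 0.09756; mass H = 0.09756 × 1.008 = 0.09834 g
Smallest is C at 0.09748 mol; normalising gives C 1.000, H 1.001
≈ 1:1 → CH

CH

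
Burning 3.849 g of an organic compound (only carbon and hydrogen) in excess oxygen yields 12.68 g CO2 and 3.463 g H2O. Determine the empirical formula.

mol C = 12.68 / 44.01 = 0.2881; mass C = 0.2881 × 12.01 = 3.460 g
mol H = 2 × (3.463 / 18.02) = 0.3844; mass H = 0.3844 × 1.008 = 0.3874 g
Divide by the smallest (0.2881 mol C): C 1.000, H 1.334
Scaling by 3: C 3.00, H 4.00 → C3H4

C3H4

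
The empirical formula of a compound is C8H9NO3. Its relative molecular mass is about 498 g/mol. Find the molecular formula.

Empirical-formula mass = 167.16 g/mol
n = 498 / 167.16 = 2.98 ≈ 3
Molecular formula = (C8H9NO3)3 = C24H27N3O9

C24H27N3O9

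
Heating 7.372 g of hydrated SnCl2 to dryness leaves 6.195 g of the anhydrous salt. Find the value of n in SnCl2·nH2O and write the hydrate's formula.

Mass of water lost = 7.372 − 6.195 = 1.177 g → 1.177 / 18.02 = 0.06532 mol H2O
Molar mass of SnCl2 = 189.61 g/mol → mol SnCl2 = 6.195 / 189.61 = 0.03267
n = 0.06532 / 0.03267 = 2.00 ≈ 2 → SnCl2·2H2O

SnCl2·2H2O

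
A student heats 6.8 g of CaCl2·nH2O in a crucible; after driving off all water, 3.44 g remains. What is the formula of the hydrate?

CaCl2·6H2O

Mass of water lost = 6.8 − 3.44 = 3.36 g → 3.36 / 18.02 = 0.1865 mol H2O
Molar mass of CaCl2 = 110.98 g/mol → mol CaCl2 = 3.44 / 110.98 = 0.031
n = 0.1865 / 0.031 = 6.02 ≈ 6 → CaCl2·6H2O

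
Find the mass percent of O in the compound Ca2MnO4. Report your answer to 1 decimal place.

32.1%

Molar mass = 2(40.08) + 1(54.94) + 4(16.00) = 199.100 g/mol
Mass of O per mole = 4 × 16.00 = 64.000 g
% O = 64.000 / 199.100 × 100 = 32.1%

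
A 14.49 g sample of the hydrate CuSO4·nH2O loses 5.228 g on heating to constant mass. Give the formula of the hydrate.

CuSO4·5H2O

Mass of anhydrous CuSO4 = 14.49 − 5.228 = 9.262 g
mol H2O = 5.228 / 18.02 = 0.2901
Molar mass of CuSO4 = 159.62 g/mol → mol CuSO4 = 9.262 / 159.62 = 0.05803
n = 0.2901 / 0.05803 = 5.00 ≈ 5 → CuSO4·5H2O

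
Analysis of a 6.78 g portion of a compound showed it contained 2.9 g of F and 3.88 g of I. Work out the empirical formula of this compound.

F5I

Moles — F: 2.9 / 19.00 = 0.1526 mol; I: 3.88 / 126.90 = 0.03058 mol
Ratios (÷ 0.03058): F 4.992, I 1.000
Ratio ≈ 5:1, so the empirical formula is F5I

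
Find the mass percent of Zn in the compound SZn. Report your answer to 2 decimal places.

Molar mass = 1(32.07) + 1(65.38) = 97.450 g/mol
Mass of Zn per mole = 1 × 65.38 = 65.380 g
% Zn = 65.380 / 97.450 × 100 = 67.09%

67.09%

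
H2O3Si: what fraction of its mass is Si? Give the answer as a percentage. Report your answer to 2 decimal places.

35.96%

Molar mass = 2(1.008) + 3(16.00) + 1(28.09) = 78.106 g/mol
Mass of Si per mole = 1 × 28.09 = 28.090 g
% Si = 28.090 / 78.106 × 100 = 35.96%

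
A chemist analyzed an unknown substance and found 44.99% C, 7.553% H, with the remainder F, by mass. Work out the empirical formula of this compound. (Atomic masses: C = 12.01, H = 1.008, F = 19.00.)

Assume 100 g: 44.99 g C, 7.553 g H, 47.457 g F.
Moles — C: 44.99 / 12.01 = 3.746 mol; H: 7.553 / 1.008 = 7.493 mol; F: 47.457 / 19.00 = 2.498 mol
Divide by the smallest (2.498 mol F): C 1.500, H 3.000, F 1.000
Scaling by 2: C 3.00, H 6.00, F 2.00 → C3H6F2

C3H6F2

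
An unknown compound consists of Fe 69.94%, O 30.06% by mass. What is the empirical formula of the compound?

Fe2O3

Assume 100 g: 69.94 g Fe, 30.06 g O.
Fe: 69.94 g ÷ 55.85 g/mol = 1.252 mol
O: 30.06 g ÷ 16.00 g/mol = 1.879 mol
Ratios (÷ 1.252): Fe 1.000, O 1.500
Multiply by 2: Fe 2.00, O 3.00 → Fe2O3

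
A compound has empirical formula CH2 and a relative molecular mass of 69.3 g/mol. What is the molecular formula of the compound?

C5H10

Empirical-formula mass = 14.03 g/mol
n = 69.3 / 14.03 = 4.94 ≈ 5
Molecular formula = (CH2)5 = C5H10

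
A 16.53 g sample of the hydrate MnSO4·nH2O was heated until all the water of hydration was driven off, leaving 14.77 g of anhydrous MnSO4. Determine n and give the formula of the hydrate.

Mass of water lost = 16.53 − 14.77 = 1.76 g → 1.76 / 18.02 = 0.09767 mol H2O
Molar mass of MnSO4 = 151.01 g/mol → mol MnSO4 = 14.77 / 151.01 = 0.09781
n = 0.09767 / 0.09781 = 1.00 ≈ 1 → MnSO4·H2O

MnSO4·H2O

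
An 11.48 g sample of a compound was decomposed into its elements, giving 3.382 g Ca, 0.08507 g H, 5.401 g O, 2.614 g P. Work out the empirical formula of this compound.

n(Ca) = 3.382/40.08 = 0.08438, n(H) = 0.08507/1.008 = 0.08439, n(O) = 5.401/16.00 = 0.3376, n(P) = 2.614/30.97 = 0.0844
Divide by the smallest (0.08438 mol Ca): Ca 1.000, H 1.000, O 4.000, P 1.000
Ratio ≈ 1:1:4:1, so the empirical formula is CaHO4P

CaHO4P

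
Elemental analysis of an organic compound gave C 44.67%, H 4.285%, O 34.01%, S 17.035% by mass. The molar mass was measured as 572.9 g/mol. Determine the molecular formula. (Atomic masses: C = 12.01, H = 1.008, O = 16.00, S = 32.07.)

Assume 100 g: 44.67 g C, 4.285 g H, 34.01 g O, 17.035 g S.
C: 44.67 g ÷ 12.01 g/mol = 3.719 mol
H: 4.285 g ÷ 1.008 g/mol = 4.251 mol
O: 34.01 g ÷ 16.00 g/mol = 2.126 mol
S: 17.035 g ÷ 32.07 g/mol = 0.5312 mol
Divide by the smallest (0.5312 mol S): C 7.002, H 8.003, O 4.002, S 1.000
Ratio ≈ 7:8:4:1, so the empirical formula is C7H8O4S
Empirical-formula mass = 188.20 g/mol
n = 572.9 / 188.20 = 3.04 ≈ 3
Molecular formula = (C7H8O4S)×3 = C21H24O12S3

C21H24O12S3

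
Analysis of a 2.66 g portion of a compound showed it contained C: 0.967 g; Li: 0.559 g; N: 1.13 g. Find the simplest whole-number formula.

Moles — C: 0.967 / 12.01 = 0.08052 mol; Li: 0.559 / 6.94 = 0.08055 mol; N: 1.13 / 14.01 = 0.08066 mol
Divide by the smallest (0.08052 mol C): C 1.000, Li 1.000, N 1.002
≈ 1:1:1 → CLiN

CLiN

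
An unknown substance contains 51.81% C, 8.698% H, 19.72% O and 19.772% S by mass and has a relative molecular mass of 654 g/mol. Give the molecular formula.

C28H56O8S4

Assume 100 g: 51.81 g C, 8.698 g H, 19.72 g O, 19.772 g S.
n(C) = 51.81/12.01 = 4.314, n(H) = 8.698/1.008 = 8.629, n(O) = 19.72/16.00 = 1.232, n(S) = 19.772/32.07 = 0.6165
Divide by the smallest (0.6165 mol S): C 6.997, H 13.996, O 1.999, S 1.000
→ C7H14O2S
Empirical-formula mass = 162.25 g/mol
n = 654 / 162.25 = 4.03 ≈ 4
Molecular formula = (C7H14O2S)×4 = C28H56O8S4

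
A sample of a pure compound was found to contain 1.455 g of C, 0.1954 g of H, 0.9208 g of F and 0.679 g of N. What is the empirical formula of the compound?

C5H8F2N2

C: 1.455 g ÷ 12.01 g/mol = 0.1211 mol
H: 0.1954 g ÷ 1.008 g/mol = 0.1938 mol
F: 0.9208 g ÷ 19.00 g/mol = 0.04846 mol
N: 0.679 g ÷ 14.01 g/mol = 0.04847 mol
Divide by the smallest (0.04846 mol F): C 2.500, H 4.000, F 1.000, N 1.000
Multiply by 2: C 5.00, H 8.00, F 2.00, N 2.00 → C5H8F2N2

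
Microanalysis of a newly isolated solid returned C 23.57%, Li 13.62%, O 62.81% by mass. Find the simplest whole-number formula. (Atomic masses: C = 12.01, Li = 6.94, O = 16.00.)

Assume 100 g: 23.57 g C, 13.62 g Li, 62.81 g O.
Moles — C: 23.57 / 12.01 = 1.963 mol; Li: 13.62 / 6.94 = 1.963 mol; O: 62.81 / 16.00 = 3.926 mol
Smallest is C at 1.963 mol; normalising gives C 1.000, Li 1.000, O 2.000
Ratio ≈ 1:1:2, so the empirical formula is CLiO2

CLiO2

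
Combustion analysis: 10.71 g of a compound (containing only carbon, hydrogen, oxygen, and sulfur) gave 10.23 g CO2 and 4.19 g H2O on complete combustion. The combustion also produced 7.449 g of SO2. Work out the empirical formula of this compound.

mol C = 10.23 / 44.01 = 0.2324; mass C = 0.2324 × 12.01 = 2.792 g
mol H = 2 × (4.19 / 18.02) = 0.4650; mass H = 0.4650 × 1.008 = 0.4688 g
mol S = 7.449 / 64.07 = 0.1163; mass S = 3.729 g
mass O = 10.71 − (6.989) = 3.721 g → mol O = 0.2326
Smallest is S at 0.1163 mol; normalising gives C 1.999, H 4.000, O 2.000, S 1.000
→ C2H4O2S

C2H4O2S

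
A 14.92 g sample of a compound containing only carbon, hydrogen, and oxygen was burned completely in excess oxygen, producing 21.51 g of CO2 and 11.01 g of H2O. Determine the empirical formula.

C2H5O2

mol C = 21.51 / 44.01 = 0.4888; mass C = 0.4888 × 12.01 = 5.870 g
mol H = 2 × (11.01 / 18.02) = 1.222; mass H = 1.222 × 1.008 = 1.232 g
mass O = 14.92 − (7.102) = 7.818 g → mol O = 0.4886
Smallest is O at 0.4886 mol; normalising gives C 1.000, H 2.501, O 1.000
×2: C 2.00, H 5.00, O 2.00 → C2H5O2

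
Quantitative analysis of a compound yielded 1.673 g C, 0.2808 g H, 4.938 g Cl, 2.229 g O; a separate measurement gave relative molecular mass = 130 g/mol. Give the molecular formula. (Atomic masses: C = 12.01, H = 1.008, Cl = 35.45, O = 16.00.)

Moles — C: 1.673 / 12.01 = 0.1393 mol; H: 0.2808 / 1.008 = 0.2786 mol; Cl: 4.938 / 35.45 = 0.1393 mol; O: 2.229 / 16.00 = 0.1393 mol
Divide by the smallest (0.1393 mol Cl): C 1.000, H 2.000, Cl 1.000, O 1.000
≈ 1:2:1:1 → CH2ClO
Empirical-formula mass = 65.48 g/mol
n = 130 / 65.48 = 1.99 ≈ 2
Molecular formula = (CH2ClO)×2 = C2H4Cl2O2

C2H4Cl2O2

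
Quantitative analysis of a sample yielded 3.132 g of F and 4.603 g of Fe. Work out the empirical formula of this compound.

Moles — F: 3.132 / 19.00 = 0.1648 mol; Fe: 4.603 / 55.85 = 0.08242 mol
Ratios (÷ 0.08242): F 2.000, Fe 1.000
→ F2Fe

F2Fe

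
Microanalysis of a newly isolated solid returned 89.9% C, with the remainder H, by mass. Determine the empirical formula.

C3H4

Assume 100 g: 89.9 g C, 10.1 g H.
C: 89.9 g ÷ 12.01 g/mol = 7.485 mol
H: 10.1 g ÷ 1.008 g/mol = 10.02 mol
Divide by the smallest (7.485 mol C): C 1.000, H 1.339
Scaling by 3: C 3.00, H 4.02 → C3H4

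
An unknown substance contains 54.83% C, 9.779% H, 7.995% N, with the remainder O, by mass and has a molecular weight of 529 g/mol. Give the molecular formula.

C24H51N3O9

Assume 100 g: 54.83 g C, 9.779 g H, 7.995 g N, 27.396 g O.
Moles — C: 54.83 / 12.01 = 4.565 mol; H: 9.779 / 1.008 = 9.701 mol; N: 7.995 / 14.01 = 0.5707 mol; O: 27.396 / 16.00 = 1.712 mol
Ratios (÷ 0.5707): C 8.000, H 17.000, N 1.000, O 3.000
≈ 8:17:1:3 → C8H17NO3
Empirical-formula mass = 175.23 g/mol
n = 529 / 175.23 = 3.02 ≈ 3
Molecular formula = (C8H17NO3)×3 = C24H51N3O9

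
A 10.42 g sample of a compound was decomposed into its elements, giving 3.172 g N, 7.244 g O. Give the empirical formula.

NO2

Moles — N: 3.172 / 14.01 = 0.2264 mol; O: 7.244 / 16.00 = 0.4527 mol
Smallest is N at 0.2264 mol; normalising gives N 1.000, O 2.000
≈ 1:2 → NO2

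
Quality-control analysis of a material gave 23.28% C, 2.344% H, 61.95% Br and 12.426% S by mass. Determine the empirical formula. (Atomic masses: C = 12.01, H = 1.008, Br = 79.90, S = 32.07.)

Assume 100 g: 23.28 g C, 2.344 g H, 61.95 g Br, 12.426 g S.
Moles — C: 23.28 / 12.01 = 1.938 mol; H: 2.344 / 1.008 = 2.325 mol; Br: 61.95 / 79.90 = 0.7753 mol; S: 12.426 / 32.07 = 0.3875 mol
Divide by the smallest (0.3875 mol S): C 5.003, H 6.002, Br 2.001, S 1.000
Ratio ≈ 5:6:2:1, so the empirical formula is C5H6Br2S

C5H6Br2S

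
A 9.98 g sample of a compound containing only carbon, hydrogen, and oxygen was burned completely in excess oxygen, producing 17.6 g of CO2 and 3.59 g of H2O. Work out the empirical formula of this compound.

mol C = 17.6 / 44.01 = 0.3999; mass C = 0.3999 × 12.01 = 4.803 g
mol H = 2 × (3.59 / 18.02) = 0.3984; mass H = 0.3984 × 1.008 = 0.4016 g
mass O = 9.98 − (5.205) = 4.775 g → mol O = 0.2985
Smallest is O at 0.2985 mol; normalising gives C 1.340, H 1.335, O 1.000
Scaling by 3: C 4.02, H 4.00, O 3.00 → C4H4O3

C4H4O3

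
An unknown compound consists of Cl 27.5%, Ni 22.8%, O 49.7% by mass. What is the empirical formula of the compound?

Cl2NiO8

Assume 100 g: 27.5 g Cl, 22.8 g Ni, 49.7 g O.
Moles — Cl: 27.5 / 35.45 = 0.7757 mol; Ni: 22.8 / 58.69 = 0.3885 mol; O: 49.7 / 16.00 = 3.106 mol
Divide by the smallest (0.3885 mol Ni): Cl 1.997, Ni 1.000, O 7.996
Ratio ≈ 2:1:8, so the empirical formula is Cl2NiO8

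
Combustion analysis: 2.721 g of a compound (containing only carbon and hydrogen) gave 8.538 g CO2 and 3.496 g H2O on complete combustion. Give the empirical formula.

mol C = 8.538 / 44.01 = 0.1940; mass C = 0.1940 × 12.01 = 2.330 g
mol H = 2 × (3.496 / 18.02) = 0.3880; mass H = 0.3880 × 1.008 = 0.3911 g
Ratios (÷ 0.194): C 1.000, H 2.000
Ratio ≈ 1:2, so the empirical formula is CH2

CH2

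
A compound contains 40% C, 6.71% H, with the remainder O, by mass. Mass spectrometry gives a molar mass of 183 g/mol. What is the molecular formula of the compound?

Assume 100 g: 40 g C, 6.71 g H, 53.29 g O.
C: 40 g ÷ 12.01 g/mol = 3.331 mol
H: 6.71 g ÷ 1.008 g/mol = 6.657 mol
O: 53.29 g ÷ 16.00 g/mol = 3.331 mol
Divide by the smallest (3.331 mol C): C 1.000, H 1.999, O 1.000
≈ 1:2:1 → CH2O
Empirical-formula mass = 30.03 g/mol
n = 183 / 30.03 = 6.09 ≈ 6
Molecular formula = (CH2O)×6 = C6H12O6

C6H12O6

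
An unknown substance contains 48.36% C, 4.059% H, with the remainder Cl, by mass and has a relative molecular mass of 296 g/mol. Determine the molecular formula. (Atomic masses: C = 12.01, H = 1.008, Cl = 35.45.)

Assume 100 g: 48.36 g C, 4.059 g H, 47.581 g Cl.
C: 48.36 g ÷ 12.01 g/mol = 4.027 mol
H: 4.059 g ÷ 1.008 g/mol = 4.027 mol
Cl: 47.581 g ÷ 35.45 g/mol = 1.342 mol
Divide by the smallest (1.342 mol Cl): C 3.000, H 3.000, Cl 1.000
≈ 3:3:1 → C3H3Cl
Empirical-formula mass = 74.50 g/mol
n = 296 / 74.50 = 3.97 ≈ 4
Molecular formula = (C3H3Cl)×4 = C12H12Cl4

C12H12Cl4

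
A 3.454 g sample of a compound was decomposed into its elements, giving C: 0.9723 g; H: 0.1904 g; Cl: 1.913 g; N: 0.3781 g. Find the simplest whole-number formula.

Moles — C: 0.9723 / 12.01 = 0.08096 mol; H: 0.1904 / 1.008 = 0.1889 mol; Cl: 1.913 / 35.45 = 0.05396 mol; N: 0.3781 / 14.01 = 0.02699 mol
Ratios (÷ 0.02699): C 3.000, H 6.999, Cl 2.000, N 1.000
→ C3H7Cl2N

C3H7Cl2N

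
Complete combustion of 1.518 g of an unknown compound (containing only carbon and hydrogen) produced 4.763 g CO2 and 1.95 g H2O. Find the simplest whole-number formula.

mol C = 4.763 / 44.01 = 0.1082; mass C = 0.1082 × 12.01 = 1.300 g
mol H = 2 × (1.95 / 18.02) = 0.2164; mass H = 0.2164 × 1.008 = 0.2182 g
Smallest is C at 0.1082 mol; normalising gives C 1.000, H 2.000
≈ 1:2 → CH2

CH2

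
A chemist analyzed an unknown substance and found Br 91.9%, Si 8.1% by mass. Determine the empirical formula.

Br4Si

Assume 100 g: 91.9 g Br, 8.1 g Si.
Br: 91.9 g ÷ 79.90 g/mol = 1.15 mol
Si: 8.1 g ÷ 28.09 g/mol = 0.2884 mol
Smallest is Si at 0.2884 mol; normalising gives Br 3.989, Si 1.000
≈ 4:1 → Br4Si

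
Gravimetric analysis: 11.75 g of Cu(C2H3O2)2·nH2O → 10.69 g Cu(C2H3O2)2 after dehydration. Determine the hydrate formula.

Cu(C2H3O2)2·H2O

Mass of water lost = 11.75 − 10.69 = 1.06 g → 1.06 / 18.02 = 0.05882 mol H2O
Molar mass of Cu(C2H3O2)2 = 181.64 g/mol → mol Cu(C2H3O2)2 = 10.69 / 181.64 = 0.05885
n = 0.05882 / 0.05885 = 1.00 ≈ 1 → Cu(C2H3O2)2·H2O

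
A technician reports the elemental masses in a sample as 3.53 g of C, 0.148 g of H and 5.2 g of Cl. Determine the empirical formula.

C2HCl

C: 3.53 g ÷ 12.01 g/mol = 0.2939 mol
H: 0.148 g ÷ 1.008 g/mol = 0.1468 mol
Cl: 5.2 g ÷ 35.45 g/mol = 0.1467 mol
Smallest is Cl at 0.1467 mol; normalising gives C 2.004, H 1.001, Cl 1.000
Ratio ≈ 2:1:1, so the empirical formula is C2HCl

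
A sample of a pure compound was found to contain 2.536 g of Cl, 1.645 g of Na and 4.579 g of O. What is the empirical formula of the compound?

Moles — Cl: 2.536 / 35.45 = 0.07154 mol; Na: 1.645 / 22.99 = 0.07155 mol; O: 4.579 / 16.00 = 0.2862 mol
Ratios (÷ 0.07154): Cl 1.000, Na 1.000, O 4.001
Ratio ≈ 1:1:4, so the empirical formula is ClNaO4

ClNaO4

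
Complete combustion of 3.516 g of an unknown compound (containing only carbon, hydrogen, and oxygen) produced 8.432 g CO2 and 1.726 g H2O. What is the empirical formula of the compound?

mol C = 8.432 / 44.01 = 0.1916; mass C = 0.1916 × 12.01 = 2.301 g
mol H = 2 × (1.726 / 18.02) = 0.1916; mass H = 0.1916 × 1.008 = 0.1931 g
mass O = 3.516 − (2.494) = 1.022 g → mol O = 0.06387
Smallest is O at 0.06387 mol; normalising gives C 3.000, H 2.999, O 1.000
→ C3H3O

C3H3O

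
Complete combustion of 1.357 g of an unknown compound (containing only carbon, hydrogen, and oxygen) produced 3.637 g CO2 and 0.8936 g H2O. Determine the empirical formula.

C5H6O

mol C = 3.637 / 44.01 = 0.08264; mass C = 0.08264 × 12.01 = 0.9925 g
mol H = 2 × (0.8936 / 18.02) = 0.09918; mass H = 0.09918 × 1.008 = 0.09997 g
mass O = 1.357 − (1.092) = 0.2645 g → mol O = 0.01653
Ratios (÷ 0.01653): C 4.999, H 5.999, O 1.000
Ratio ≈ 5:6:1, so the empirical formula is C5H6O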